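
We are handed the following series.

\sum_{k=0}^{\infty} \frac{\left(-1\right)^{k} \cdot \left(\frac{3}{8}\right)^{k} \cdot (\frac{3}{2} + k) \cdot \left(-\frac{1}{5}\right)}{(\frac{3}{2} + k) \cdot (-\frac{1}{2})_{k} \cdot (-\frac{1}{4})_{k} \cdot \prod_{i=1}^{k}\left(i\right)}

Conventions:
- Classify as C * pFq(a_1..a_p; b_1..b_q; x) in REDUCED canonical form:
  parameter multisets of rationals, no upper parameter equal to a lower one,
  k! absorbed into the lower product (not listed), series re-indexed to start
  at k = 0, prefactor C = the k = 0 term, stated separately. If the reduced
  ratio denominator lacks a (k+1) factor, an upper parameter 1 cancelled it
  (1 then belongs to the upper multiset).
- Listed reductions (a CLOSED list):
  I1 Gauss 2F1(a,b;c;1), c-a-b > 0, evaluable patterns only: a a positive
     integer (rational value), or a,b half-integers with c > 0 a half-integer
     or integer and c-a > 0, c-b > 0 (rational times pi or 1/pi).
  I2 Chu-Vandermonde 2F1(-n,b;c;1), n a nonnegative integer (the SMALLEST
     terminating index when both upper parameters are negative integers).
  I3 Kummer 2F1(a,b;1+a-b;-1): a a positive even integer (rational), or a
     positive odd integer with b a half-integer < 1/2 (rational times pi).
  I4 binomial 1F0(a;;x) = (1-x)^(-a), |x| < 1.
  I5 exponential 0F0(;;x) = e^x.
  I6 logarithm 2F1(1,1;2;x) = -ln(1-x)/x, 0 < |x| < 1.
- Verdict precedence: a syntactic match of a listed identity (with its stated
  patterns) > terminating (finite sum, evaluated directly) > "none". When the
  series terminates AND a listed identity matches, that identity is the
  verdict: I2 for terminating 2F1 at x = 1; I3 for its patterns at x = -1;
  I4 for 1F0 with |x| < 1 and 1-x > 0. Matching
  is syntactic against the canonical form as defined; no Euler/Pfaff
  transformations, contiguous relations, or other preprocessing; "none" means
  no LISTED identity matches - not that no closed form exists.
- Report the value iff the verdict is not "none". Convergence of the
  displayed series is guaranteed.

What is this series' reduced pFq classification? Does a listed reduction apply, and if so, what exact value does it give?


Key observation: t_0 = -\frac{1}{5} here, and the product of the first k integers (prefactor -1/5) is k!.
Term ratio: r(k) = -\frac{3}{8} * 1 / [(k-\frac{1}{2}) (k-\frac{1}{4}) (k+1)] - rational; roots negated = parameters, x = -\frac{3}{8}, C = -\frac{1}{5}.

Classification (C = -\frac{1}{5}): 0F2 with upper {-}, lower {-\frac{1}{2}, -\frac{1}{4}}, argument x = -\frac{3}{8}. Verdict: none. Every listed pattern misses the 0F2 form at -\frac{3}{8}, upper {-}.


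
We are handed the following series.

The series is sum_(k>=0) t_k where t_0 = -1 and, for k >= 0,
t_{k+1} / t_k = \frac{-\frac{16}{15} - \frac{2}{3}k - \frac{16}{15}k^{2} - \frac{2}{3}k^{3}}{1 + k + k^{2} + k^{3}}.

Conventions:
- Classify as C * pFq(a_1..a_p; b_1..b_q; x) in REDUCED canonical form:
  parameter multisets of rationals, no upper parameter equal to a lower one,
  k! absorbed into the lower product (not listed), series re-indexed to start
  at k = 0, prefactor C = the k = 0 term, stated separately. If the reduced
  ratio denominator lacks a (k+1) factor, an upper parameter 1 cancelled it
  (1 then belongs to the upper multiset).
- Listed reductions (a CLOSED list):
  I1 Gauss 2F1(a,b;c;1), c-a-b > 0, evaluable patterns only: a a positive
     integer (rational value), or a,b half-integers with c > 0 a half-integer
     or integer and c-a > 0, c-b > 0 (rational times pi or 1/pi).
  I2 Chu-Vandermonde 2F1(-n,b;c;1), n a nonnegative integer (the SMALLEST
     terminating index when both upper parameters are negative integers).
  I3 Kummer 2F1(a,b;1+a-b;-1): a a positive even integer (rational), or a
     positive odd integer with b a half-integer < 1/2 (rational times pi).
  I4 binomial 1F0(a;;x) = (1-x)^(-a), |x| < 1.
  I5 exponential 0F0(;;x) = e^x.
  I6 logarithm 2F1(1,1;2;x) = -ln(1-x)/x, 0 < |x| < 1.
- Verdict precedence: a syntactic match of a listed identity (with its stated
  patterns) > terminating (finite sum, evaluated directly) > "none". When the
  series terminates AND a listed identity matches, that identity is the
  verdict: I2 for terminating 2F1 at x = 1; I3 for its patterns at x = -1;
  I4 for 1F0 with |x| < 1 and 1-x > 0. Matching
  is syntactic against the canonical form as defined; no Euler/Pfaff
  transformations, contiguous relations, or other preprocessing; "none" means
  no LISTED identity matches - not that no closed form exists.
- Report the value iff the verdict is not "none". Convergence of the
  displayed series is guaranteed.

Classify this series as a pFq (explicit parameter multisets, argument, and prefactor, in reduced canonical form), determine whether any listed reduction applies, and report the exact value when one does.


Prefactor -1, argument -\frac{2}{3}: 1F0 with upper {\frac{8}{5}} over lower {-}. Verdict: binomial (I4) matches (the 1F0 binomial series: exponent -8/5, x = -\frac{2}{3}). Value: \left(-1\right) \cdot \left(\frac{5}{3}\right)^{-\frac{8}{5}}.

Key step: with t_0 = -1, roots of the ratio polynomials (C = -1, x = -2/3) are the negated parameters.
Adjacent-term ratio: r(k) = -\frac{2}{3} * (k+\frac{8}{5}) / [(k+1)] ; factor over Q: parameters, x = -\frac{2}{3}, and C = -1.


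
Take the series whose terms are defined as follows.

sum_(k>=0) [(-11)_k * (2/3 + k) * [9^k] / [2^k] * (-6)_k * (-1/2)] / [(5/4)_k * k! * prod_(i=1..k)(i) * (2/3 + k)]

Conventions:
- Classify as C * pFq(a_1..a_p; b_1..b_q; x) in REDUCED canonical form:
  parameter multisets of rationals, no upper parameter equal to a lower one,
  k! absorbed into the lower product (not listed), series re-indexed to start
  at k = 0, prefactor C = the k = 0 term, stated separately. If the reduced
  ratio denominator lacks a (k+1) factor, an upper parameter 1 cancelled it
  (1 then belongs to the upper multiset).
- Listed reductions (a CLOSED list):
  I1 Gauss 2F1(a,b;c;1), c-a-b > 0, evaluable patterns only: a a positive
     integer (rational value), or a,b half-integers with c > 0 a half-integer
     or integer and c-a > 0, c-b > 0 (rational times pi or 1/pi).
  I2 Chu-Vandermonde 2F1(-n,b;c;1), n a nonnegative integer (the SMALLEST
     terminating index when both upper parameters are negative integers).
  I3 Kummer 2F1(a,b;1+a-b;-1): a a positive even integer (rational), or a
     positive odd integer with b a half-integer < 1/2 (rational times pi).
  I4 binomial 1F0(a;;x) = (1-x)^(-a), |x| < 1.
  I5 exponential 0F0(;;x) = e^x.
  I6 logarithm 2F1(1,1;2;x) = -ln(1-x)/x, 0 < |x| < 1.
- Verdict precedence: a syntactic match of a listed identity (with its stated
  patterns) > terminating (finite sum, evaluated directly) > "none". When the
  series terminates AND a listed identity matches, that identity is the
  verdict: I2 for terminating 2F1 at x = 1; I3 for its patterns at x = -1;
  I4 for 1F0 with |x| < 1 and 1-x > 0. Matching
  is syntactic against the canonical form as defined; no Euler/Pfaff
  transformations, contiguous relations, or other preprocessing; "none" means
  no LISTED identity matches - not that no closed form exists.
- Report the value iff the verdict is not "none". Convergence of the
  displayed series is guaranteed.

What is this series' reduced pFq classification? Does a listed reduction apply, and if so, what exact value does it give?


Key step: with t_0 = -1/2, the two geometric factors (C = -1/2) combine into one argument.
Consecutive-term ratio: r(k) = (9/2) * (k-11) (k-6) / [(k+1) (k+5/4) (k+1)] ; factor over Q: parameters, x = (9/2), and C = -1/2.

This is -1/2 * 2F2(-11, -6; 1, 5/4; 9/2) in reduced canonical form. Verdict: terminating - upper -6 stops the sum at k = 6; the 7 terms are added exactly. Hence: -3298906417/55250.


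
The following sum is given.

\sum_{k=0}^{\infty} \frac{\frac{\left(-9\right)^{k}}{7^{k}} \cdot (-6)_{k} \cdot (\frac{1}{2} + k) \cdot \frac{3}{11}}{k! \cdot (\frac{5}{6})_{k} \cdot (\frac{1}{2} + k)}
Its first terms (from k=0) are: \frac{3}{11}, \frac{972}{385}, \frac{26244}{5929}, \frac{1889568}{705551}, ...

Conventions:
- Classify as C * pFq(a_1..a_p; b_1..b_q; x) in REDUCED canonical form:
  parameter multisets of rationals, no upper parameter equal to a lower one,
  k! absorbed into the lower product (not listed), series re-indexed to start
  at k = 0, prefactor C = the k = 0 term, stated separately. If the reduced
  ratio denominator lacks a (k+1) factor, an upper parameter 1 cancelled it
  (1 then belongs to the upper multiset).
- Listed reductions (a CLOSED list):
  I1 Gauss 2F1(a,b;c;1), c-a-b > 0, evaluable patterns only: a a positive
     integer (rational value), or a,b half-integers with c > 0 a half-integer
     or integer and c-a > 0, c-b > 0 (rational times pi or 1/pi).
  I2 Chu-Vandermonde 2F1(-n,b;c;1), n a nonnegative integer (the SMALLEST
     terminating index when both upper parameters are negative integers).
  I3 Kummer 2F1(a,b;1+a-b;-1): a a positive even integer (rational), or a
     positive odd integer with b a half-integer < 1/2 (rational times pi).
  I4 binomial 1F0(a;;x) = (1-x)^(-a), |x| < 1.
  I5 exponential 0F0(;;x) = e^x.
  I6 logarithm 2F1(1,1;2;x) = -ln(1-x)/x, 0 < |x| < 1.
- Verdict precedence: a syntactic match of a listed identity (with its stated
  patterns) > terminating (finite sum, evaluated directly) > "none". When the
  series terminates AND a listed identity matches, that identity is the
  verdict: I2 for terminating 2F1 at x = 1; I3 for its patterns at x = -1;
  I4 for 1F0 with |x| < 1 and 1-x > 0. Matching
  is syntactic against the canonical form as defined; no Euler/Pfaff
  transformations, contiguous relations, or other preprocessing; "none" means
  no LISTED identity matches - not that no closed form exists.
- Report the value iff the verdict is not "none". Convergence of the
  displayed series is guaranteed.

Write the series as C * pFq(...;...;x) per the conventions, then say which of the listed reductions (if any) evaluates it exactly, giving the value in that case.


Canonical form: C = \frac{3}{11} times 1F1 with upper {-6}, lower {\frac{5}{6}}, x = -\frac{9}{7}. Verdict: terminating - upper -6 stops the sum at k = 6; the 7 terms are added exactly. Value: \frac{300838570620213}{28247916082925}.

Key step: with t_0 = \frac{3}{11}, striking the common factor k + 1/2 reduces the term (C = 3/11).
Term ratio: r(k) = -\frac{9}{7} * (k-6) / [(k+\frac{5}{6}) (k+1)] - rational in k. x = -\frac{9}{7}; t_0 = \frac{3}{11}; negate the roots.


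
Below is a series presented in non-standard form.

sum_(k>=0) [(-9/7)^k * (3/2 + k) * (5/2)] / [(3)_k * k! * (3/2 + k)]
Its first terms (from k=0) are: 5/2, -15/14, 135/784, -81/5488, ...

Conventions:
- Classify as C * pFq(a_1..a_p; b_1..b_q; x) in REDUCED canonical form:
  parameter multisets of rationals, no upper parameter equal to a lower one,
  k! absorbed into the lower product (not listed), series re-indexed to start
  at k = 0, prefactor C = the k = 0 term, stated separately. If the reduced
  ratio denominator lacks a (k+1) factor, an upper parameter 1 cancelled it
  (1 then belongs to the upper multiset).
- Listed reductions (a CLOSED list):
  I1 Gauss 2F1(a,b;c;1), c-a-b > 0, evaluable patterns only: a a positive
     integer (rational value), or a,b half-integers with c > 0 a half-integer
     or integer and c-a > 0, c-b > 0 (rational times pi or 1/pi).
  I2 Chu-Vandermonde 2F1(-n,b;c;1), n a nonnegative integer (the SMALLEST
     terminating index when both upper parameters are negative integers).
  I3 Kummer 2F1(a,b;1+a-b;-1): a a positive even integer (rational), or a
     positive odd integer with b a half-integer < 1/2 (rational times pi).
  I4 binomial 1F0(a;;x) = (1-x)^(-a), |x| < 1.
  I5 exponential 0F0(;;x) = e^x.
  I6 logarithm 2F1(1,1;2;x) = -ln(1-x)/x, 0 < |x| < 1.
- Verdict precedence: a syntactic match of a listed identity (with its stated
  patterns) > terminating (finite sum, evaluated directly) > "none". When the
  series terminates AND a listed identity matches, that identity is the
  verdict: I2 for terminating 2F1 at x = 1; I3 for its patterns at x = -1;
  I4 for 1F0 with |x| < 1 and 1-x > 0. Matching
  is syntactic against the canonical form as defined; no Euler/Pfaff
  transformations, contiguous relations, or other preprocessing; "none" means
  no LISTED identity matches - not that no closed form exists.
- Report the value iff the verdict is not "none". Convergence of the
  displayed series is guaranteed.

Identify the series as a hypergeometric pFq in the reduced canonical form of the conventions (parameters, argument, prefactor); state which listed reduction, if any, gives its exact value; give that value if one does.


At argument -9/7: a 0F1 with upper {-}, lower {3}, scaled by C = 5/2. Verdict: no listed reduction: x = -9/7 and upper {-} fail every I1-I6 pattern.

Structural cue: x = (-9/7) and striking the common factor k + 3/2 reduces the term (C = 5/2, x = -9/7).
Adjacent-term ratio: r(k) = (-9/7) * 1 / [(k+3) (k+1)] - rational in k, leading ratio (-9/7); with t_0 = 5/2, classification follows.


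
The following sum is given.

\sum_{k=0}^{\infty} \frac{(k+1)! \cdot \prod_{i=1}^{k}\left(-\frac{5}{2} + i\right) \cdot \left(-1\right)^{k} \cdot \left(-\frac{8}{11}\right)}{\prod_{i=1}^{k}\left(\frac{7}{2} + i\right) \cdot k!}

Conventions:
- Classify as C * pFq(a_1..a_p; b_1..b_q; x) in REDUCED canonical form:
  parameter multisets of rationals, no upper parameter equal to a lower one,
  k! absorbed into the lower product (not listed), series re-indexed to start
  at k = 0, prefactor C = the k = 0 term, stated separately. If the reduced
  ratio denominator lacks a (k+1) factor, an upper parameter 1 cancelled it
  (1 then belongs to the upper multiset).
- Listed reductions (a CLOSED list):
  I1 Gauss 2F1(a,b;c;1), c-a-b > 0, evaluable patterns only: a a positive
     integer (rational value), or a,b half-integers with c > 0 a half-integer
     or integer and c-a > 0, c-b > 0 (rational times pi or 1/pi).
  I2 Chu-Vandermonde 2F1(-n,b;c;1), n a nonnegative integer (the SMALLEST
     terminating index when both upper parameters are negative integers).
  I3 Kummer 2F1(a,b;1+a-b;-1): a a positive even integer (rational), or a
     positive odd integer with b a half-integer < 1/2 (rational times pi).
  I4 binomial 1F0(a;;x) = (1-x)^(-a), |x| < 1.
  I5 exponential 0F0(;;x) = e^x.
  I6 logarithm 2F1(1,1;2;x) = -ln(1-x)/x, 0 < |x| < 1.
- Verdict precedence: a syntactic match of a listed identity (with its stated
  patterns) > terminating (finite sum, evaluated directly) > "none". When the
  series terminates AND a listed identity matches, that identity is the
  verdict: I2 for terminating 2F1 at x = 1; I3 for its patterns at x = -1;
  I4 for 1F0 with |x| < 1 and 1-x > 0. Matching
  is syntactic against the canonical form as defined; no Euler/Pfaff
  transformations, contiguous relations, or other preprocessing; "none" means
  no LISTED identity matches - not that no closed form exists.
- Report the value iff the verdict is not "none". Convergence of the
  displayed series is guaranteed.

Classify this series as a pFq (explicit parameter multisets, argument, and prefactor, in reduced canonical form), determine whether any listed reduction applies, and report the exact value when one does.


First insight: t_0 = -\frac{8}{11} here, and the lower running product (C = -8/11, x = -1) is a rising factorial.
Adjacent-term ratio: r(k) = -1 * (k-\frac{3}{2}) (k+2) / [(k+\frac{9}{2}) (k+1)] ; factor over Q: parameters, x = -1, and C = -\frac{8}{11}.

Prefactor -\frac{8}{11}, argument -1: 2F1 with upper {-\frac{3}{2}, 2} over lower {\frac{9}{2}}. Verdict at x = -1: the Kummer evaluation I3 matches (x = -1; c = \frac{9}{2} equals 1+a-b for upper {-\frac{3}{2}, 2}: listed pattern). Sum: -\frac{14}{11}.


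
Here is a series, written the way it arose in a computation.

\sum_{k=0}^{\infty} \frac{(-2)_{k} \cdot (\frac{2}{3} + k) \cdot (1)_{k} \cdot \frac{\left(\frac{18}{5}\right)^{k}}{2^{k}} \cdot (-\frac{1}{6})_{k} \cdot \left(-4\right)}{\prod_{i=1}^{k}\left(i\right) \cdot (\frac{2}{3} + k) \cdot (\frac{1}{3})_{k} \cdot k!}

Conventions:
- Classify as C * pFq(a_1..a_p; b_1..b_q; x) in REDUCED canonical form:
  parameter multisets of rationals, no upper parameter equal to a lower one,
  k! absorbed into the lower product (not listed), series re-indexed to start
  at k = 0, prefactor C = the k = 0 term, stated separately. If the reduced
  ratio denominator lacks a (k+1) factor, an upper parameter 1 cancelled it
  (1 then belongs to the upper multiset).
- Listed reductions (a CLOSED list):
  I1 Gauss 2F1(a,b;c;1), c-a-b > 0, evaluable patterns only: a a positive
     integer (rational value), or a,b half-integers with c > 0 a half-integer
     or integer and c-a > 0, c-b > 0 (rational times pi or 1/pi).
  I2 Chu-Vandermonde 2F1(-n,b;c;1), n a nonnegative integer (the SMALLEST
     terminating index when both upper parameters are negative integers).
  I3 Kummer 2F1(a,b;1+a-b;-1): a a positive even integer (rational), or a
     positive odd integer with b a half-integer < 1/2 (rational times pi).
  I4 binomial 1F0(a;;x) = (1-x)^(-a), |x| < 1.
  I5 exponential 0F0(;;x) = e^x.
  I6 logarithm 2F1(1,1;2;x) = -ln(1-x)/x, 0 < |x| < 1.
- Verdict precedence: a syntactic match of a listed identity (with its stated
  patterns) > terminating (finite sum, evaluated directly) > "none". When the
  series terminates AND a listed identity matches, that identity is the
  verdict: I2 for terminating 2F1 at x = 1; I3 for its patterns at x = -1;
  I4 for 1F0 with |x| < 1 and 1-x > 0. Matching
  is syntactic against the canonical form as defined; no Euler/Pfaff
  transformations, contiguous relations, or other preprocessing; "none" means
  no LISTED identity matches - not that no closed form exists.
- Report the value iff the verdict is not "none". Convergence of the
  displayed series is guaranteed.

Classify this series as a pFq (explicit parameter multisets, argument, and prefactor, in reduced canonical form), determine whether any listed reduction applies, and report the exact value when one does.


Key observation: x = \frac{9}{5} and k + 2/3 divides numerator and denominator alike; prefactor -4 after cancelling.
Consecutive-term ratio: r(k) = \frac{9}{5} * (k-2) (k-\frac{1}{6}) / [(k+\frac{1}{3}) (k+1)] - rational in k. x = \frac{9}{5}; t_0 = -4; negate the roots.

x = \frac{9}{5} here; the reduced form reads 2F1, upper {-2, -\frac{1}{6}}, lower {\frac{1}{3}}, C = -4. Verdict: terminating - upper parameter -2 makes this a finite sum (last index 2), evaluated exactly. Its exact value is -\frac{143}{20}.


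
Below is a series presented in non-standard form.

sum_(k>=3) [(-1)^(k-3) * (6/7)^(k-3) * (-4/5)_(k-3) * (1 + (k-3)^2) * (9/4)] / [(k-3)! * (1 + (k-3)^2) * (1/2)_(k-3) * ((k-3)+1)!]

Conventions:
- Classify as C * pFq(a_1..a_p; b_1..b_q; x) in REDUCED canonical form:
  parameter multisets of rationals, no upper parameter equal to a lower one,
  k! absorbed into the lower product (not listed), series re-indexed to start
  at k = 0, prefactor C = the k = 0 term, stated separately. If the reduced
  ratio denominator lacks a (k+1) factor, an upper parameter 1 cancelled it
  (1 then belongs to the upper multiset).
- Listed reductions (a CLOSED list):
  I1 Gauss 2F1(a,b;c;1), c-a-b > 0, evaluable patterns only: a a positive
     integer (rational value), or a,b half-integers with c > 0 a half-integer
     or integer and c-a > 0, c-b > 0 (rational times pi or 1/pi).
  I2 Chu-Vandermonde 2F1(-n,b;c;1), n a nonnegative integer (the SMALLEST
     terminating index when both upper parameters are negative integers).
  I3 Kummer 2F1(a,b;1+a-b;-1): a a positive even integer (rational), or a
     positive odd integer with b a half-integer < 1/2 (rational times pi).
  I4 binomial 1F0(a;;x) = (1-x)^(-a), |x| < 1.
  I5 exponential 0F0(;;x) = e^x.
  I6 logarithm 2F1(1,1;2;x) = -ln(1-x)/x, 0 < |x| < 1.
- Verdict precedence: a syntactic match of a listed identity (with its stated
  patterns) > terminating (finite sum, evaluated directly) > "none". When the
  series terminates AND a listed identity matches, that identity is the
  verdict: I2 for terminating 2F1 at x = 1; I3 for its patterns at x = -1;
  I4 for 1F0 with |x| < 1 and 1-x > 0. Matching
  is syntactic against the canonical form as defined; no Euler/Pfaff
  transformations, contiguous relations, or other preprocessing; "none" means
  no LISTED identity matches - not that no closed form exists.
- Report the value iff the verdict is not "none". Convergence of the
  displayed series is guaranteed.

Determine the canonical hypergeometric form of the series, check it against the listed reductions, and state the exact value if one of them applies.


This is 9/4 * 1F2(-4/5; 1/2, 2; -6/7) in reduced canonical form. Verdict: none. A 1F2 with upper {-4/5} fits none of I1-I6 at x = -6/7; the sum runs forever.

The tell: x = (-6/7) and the denominator's factorial ratio (C = 9/4) is a lower Pochhammer.
Consecutive-term ratio: r(k) = (-6/7) * (k-4/5) / [(k+1/2) (k+2) (k+1)] - poly over poly, x = (-6/7) from leading terms; C = 9/4 at k = 0.


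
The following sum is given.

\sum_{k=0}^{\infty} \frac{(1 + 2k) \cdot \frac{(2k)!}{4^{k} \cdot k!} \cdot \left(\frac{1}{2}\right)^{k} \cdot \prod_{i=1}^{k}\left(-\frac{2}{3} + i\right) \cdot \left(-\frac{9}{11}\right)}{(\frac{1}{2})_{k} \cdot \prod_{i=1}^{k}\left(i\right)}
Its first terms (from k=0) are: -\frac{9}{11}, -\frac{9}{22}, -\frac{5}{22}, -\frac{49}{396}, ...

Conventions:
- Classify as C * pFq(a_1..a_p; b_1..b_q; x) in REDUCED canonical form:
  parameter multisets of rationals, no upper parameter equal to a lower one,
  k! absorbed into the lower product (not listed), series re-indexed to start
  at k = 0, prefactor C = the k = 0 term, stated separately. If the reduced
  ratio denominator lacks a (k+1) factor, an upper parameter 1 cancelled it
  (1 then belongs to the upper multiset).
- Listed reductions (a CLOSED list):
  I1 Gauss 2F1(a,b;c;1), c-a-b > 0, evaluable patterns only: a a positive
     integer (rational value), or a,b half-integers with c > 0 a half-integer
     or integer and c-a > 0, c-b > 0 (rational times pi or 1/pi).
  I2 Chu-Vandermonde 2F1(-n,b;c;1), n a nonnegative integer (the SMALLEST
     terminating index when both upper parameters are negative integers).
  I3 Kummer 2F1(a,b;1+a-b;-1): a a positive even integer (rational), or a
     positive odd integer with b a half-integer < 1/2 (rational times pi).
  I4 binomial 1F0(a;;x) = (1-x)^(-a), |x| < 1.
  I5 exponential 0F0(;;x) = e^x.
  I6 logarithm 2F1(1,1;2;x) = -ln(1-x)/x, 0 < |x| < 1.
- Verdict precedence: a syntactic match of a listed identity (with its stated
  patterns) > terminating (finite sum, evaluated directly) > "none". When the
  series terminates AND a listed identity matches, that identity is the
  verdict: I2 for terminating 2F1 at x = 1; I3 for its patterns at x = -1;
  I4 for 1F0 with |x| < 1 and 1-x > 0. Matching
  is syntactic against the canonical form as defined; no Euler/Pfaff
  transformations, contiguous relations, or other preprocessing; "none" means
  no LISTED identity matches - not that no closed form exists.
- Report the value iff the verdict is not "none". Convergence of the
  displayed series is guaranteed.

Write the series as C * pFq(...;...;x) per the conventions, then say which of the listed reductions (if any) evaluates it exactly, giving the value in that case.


This is -\frac{9}{11} * 2F1(\frac{1}{3}, \frac{3}{2}; \frac{1}{2}; \frac{1}{2}) in reduced canonical form. Verdict: none. No listed pattern accepts 2F1(\frac{1}{3}, \frac{3}{2}; \frac{1}{2}; \frac{1}{2}).

Key observation: t_0 being -\frac{9}{11}, the running product (prefactor -9/11) telescopes to a rising factorial.
Consecutive-term ratio: r(k) = \frac{1}{2} * (k+\frac{1}{3}) (k+\frac{3}{2}) / [(k+\frac{1}{2}) (k+1)] - rational in k. x = \frac{1}{2}; t_0 = -\frac{9}{11}; negate the roots.


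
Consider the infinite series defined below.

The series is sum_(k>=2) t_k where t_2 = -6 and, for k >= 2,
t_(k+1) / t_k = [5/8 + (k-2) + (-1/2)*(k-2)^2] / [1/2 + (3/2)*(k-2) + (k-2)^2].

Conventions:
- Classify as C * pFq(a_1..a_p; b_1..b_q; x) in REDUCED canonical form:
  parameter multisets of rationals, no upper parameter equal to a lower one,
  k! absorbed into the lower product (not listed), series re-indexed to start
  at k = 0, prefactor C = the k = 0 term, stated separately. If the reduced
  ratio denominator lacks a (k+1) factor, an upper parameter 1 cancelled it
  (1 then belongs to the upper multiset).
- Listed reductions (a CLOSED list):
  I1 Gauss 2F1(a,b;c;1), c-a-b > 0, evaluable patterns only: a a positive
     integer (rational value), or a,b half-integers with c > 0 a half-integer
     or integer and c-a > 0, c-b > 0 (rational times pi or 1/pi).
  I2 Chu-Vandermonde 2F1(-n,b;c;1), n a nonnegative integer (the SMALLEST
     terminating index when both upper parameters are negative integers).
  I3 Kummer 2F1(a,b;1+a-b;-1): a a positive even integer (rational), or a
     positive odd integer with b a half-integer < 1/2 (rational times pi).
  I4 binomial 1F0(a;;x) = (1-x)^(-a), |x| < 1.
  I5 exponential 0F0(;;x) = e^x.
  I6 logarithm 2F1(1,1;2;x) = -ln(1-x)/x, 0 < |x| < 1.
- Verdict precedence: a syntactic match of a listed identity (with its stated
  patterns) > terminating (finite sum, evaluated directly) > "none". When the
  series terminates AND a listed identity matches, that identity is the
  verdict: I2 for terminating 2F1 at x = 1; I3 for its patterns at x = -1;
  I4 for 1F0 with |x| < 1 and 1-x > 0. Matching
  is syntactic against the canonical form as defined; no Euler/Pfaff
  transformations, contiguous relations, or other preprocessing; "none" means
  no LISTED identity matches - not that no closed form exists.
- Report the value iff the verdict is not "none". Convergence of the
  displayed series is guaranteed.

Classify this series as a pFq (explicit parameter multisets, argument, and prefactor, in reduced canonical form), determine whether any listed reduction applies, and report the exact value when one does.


Prefactor -6, argument -1/2: 1F0 with upper {-5/2} over lower {-}. Verdict (x = -1/2): binomial (I4) applies (the 1F0 binomial series: exponent 5/2, x = -1/2). Value: (-6) * (3/2)^(5/2).

The tell: from the first term -6: the ratio is unreduced: k + 1/2 divides both sides (C = -6, x = -1/2).
Ratio: r(k) = (-1/2) * (k-5/2) / [(k+1)] - rational in k. x = (-1/2); t_0 = -6; negate the roots.


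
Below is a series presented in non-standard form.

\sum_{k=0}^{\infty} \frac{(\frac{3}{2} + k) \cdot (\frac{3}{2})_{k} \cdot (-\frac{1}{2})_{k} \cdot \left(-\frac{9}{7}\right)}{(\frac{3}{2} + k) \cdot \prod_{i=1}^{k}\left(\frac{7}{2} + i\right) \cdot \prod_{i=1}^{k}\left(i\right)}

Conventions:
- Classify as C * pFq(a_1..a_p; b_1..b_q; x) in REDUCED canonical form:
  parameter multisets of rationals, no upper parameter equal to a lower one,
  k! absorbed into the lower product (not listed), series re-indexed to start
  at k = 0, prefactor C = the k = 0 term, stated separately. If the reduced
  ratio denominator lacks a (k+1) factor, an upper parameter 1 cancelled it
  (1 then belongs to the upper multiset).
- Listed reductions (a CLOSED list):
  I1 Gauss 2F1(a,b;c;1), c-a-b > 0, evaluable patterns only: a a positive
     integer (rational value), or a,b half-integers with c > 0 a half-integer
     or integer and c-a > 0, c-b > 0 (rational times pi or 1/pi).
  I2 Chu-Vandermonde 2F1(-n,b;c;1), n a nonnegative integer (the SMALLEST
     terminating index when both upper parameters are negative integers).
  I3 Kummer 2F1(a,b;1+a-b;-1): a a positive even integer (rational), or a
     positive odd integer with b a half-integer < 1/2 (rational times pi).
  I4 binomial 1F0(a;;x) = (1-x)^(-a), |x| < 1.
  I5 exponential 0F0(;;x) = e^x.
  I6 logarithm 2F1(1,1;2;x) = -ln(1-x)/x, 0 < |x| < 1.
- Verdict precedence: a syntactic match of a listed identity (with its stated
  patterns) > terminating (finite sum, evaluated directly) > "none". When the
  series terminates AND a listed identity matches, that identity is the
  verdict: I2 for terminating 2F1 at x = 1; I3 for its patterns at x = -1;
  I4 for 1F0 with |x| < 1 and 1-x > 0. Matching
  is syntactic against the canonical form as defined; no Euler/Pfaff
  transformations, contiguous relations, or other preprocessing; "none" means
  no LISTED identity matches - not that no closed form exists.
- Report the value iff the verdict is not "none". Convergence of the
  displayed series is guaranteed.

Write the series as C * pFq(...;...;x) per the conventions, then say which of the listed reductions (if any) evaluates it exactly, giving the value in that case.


x = 1 here; the reduced form reads 2F1, upper {-\frac{1}{2}, \frac{3}{2}}, lower {\frac{9}{2}}, C = -\frac{9}{7}. Verdict (x = 1): Gauss's theorem I1 (half-integer case) applies (x = 1; upper {-\frac{1}{2}, \frac{3}{2}} half-integers, c = \frac{9}{2} in the evaluable pattern). Its exact value is \left(-\frac{675}{2048}\right) \cdot \pi.

First insight: from the first term -\frac{9}{7}: the lower running product (prefactor -9/7) is a rising factorial.
Step ratio: r(k) = 1 * (k-\frac{1}{2}) (k+\frac{3}{2}) / [(k+\frac{9}{2}) (k+1)] - poly over poly, x = 1 from leading terms; C = -\frac{9}{7} at k = 0.


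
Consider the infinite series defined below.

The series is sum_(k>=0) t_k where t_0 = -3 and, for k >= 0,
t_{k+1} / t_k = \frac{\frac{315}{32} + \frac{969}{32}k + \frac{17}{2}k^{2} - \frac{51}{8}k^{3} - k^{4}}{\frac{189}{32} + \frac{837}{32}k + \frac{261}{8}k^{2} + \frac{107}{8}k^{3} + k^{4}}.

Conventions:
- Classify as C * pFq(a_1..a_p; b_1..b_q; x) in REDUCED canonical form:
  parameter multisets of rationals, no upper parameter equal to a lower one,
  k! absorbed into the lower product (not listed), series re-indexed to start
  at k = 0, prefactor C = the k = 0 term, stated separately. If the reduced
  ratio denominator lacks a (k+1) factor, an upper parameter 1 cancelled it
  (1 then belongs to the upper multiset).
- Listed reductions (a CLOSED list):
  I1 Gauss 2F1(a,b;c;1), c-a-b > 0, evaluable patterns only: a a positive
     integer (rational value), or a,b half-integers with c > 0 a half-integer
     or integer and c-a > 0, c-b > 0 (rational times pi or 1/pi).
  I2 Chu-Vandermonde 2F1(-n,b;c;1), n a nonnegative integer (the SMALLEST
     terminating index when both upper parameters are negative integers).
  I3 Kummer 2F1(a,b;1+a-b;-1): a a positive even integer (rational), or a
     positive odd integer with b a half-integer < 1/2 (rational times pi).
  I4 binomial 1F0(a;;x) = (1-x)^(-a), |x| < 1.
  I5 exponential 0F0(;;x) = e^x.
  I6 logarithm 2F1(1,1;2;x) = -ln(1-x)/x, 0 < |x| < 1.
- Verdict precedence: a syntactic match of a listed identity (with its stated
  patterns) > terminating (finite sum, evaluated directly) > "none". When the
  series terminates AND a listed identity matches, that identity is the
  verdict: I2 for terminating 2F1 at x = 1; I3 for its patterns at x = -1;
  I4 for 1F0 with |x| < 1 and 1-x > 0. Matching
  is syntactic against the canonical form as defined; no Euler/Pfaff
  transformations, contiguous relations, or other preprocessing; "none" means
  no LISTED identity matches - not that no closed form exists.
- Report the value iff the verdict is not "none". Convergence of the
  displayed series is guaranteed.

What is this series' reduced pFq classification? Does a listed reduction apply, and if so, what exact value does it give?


Key step: from the first term -3: roots of the ratio polynomials (C = -3) are the negated parameters.
Step ratio: r(k) = -1 * (k-\frac{5}{2}) (k+7) / [(k+\frac{21}{2}) (k+1)] - rational in k, leading ratio -1; with t_0 = -3, classification follows.

With C = -3: the canonical form is 2F1(-\frac{5}{2}, 7; \frac{21}{2}; -1). Verdict: Kummer (I3) applies (x = -1; c = \frac{21}{2} equals 1+a-b for upper {-\frac{5}{2}, 7}: listed pattern). Sum: \left(-\frac{14549535}{4194304}\right) \cdot \pi.


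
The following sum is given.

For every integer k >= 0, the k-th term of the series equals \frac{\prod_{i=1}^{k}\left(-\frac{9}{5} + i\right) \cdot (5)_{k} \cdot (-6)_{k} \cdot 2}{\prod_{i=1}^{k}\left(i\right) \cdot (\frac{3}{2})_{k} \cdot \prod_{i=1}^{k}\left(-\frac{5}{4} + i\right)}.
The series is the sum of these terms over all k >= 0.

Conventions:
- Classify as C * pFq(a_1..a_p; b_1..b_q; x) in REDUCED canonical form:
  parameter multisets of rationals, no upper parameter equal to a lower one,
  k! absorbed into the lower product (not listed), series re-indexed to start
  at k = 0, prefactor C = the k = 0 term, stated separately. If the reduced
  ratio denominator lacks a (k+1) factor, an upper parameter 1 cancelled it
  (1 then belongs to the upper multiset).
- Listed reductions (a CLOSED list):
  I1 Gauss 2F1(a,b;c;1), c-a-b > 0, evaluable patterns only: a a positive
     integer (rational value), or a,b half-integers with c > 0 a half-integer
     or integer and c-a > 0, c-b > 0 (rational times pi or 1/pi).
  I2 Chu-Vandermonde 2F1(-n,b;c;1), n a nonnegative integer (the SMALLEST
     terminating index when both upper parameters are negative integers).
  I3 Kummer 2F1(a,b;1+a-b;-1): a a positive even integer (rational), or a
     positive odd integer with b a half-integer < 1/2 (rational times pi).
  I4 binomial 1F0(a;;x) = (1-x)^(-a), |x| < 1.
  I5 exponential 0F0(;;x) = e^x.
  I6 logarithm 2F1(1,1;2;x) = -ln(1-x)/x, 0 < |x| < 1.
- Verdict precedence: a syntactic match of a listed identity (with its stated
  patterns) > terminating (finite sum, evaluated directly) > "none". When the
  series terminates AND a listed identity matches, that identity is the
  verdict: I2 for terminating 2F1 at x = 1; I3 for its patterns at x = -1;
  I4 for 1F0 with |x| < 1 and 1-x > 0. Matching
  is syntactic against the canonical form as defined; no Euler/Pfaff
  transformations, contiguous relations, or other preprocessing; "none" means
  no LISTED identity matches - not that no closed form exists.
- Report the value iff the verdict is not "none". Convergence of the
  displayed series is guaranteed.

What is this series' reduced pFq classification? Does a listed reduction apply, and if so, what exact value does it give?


Canonical form: C = 2 times 3F2 with upper {-6, -\frac{4}{5}, 5}, lower {-\frac{1}{4}, \frac{3}{2}}, x = 1. Verdict: terminating. (-6)_k vanishes past k = 6, leaving a 7-term sum, computed directly. Sum: -\frac{8757774434}{127359375}.

The tell: x = 1 and the product of the first k integers (C = 2) is k!.
Consecutive-term ratio: r(k) = 1 * (k-6) (k-\frac{4}{5}) (k+5) / [(k-\frac{1}{4}) (k+\frac{3}{2}) (k+1)] - rational in k, leading ratio 1; with t_0 = 2, classification follows.


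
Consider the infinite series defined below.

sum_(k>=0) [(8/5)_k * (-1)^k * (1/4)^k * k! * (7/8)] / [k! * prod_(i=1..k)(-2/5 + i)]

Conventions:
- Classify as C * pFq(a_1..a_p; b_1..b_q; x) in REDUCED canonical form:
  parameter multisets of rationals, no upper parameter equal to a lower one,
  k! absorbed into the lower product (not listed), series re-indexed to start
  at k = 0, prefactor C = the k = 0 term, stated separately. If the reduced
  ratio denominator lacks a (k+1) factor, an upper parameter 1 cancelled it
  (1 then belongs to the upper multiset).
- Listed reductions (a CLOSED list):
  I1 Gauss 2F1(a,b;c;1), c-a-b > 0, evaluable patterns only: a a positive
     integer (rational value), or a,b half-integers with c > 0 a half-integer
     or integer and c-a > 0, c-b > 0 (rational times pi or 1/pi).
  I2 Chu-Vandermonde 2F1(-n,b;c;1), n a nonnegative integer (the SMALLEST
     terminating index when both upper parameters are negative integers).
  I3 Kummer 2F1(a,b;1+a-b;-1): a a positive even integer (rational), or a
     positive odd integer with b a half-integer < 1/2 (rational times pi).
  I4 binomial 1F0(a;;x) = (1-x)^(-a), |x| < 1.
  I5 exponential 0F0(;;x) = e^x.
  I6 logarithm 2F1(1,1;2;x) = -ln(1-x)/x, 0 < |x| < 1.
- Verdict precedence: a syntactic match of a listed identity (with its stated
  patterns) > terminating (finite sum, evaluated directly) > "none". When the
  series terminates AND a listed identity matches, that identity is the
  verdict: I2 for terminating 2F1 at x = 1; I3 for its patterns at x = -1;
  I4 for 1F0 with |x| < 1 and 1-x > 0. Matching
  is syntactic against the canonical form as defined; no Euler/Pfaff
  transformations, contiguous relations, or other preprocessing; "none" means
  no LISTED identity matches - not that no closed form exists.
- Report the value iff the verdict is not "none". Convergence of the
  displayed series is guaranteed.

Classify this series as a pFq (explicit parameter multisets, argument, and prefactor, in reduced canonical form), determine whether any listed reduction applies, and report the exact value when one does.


At argument -1/4: a 2F1 with upper {1, 8/5}, lower {3/5}, scaled by C = 7/8. Verdict: none. Every listed pattern misses the 2F1 form at -1/4, upper {1, 8/5}.

Key observation: t_0 being 7/8, the lower running product (C = 7/8) is a rising factorial.
Adjacent-term ratio: r(k) = (-1/4) * (k+1) (k+8/5) / [(k+3/5) (k+1)] ; factor over Q: parameters, x = (-1/4), and C = 7/8.


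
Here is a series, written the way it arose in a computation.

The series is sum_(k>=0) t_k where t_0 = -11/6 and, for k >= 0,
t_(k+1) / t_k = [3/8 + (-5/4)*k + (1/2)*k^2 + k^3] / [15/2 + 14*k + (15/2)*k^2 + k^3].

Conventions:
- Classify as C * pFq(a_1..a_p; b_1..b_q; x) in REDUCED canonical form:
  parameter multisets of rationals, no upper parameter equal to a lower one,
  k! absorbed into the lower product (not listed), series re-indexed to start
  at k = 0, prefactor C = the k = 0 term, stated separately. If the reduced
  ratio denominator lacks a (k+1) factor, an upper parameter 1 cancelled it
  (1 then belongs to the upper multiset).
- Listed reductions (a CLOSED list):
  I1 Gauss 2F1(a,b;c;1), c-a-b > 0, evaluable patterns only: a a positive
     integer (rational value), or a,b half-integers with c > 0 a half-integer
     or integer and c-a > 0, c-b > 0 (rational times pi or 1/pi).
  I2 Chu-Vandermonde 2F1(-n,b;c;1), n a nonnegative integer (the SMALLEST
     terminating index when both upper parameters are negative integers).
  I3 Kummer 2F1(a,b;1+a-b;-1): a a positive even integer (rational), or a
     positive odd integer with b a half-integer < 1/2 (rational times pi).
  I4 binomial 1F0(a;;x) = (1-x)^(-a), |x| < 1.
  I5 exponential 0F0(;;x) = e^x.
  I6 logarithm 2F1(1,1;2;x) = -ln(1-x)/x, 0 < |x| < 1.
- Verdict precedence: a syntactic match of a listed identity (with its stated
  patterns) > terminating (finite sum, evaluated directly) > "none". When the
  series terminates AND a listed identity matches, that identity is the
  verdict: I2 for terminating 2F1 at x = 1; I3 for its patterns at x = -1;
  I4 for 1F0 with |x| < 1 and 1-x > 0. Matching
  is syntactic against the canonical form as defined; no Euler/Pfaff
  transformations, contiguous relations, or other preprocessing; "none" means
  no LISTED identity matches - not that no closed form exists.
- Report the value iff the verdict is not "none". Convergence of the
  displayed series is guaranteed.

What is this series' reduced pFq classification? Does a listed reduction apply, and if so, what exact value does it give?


x = 1 here; the reduced form reads 2F1, upper {-1/2, -1/2}, lower {5}, C = -11/6. Verdict: this is Gauss's theorem I1 (half-integer case) (x = 1; upper {-1/2, -1/2} half-integers, c = 5 in the evaluable pattern). Value: (-360448/59535) / pi.

Key step: t_0 = -11/6 here, and the expanded ratio factors over Q; prefactor -11/6, roots give parameters.
Term ratio: r(k) = 1 * (k-1/2) (k-1/2) / [(k+5) (k+1)] ; factor over Q: parameters, x = 1, and C = -11/6.


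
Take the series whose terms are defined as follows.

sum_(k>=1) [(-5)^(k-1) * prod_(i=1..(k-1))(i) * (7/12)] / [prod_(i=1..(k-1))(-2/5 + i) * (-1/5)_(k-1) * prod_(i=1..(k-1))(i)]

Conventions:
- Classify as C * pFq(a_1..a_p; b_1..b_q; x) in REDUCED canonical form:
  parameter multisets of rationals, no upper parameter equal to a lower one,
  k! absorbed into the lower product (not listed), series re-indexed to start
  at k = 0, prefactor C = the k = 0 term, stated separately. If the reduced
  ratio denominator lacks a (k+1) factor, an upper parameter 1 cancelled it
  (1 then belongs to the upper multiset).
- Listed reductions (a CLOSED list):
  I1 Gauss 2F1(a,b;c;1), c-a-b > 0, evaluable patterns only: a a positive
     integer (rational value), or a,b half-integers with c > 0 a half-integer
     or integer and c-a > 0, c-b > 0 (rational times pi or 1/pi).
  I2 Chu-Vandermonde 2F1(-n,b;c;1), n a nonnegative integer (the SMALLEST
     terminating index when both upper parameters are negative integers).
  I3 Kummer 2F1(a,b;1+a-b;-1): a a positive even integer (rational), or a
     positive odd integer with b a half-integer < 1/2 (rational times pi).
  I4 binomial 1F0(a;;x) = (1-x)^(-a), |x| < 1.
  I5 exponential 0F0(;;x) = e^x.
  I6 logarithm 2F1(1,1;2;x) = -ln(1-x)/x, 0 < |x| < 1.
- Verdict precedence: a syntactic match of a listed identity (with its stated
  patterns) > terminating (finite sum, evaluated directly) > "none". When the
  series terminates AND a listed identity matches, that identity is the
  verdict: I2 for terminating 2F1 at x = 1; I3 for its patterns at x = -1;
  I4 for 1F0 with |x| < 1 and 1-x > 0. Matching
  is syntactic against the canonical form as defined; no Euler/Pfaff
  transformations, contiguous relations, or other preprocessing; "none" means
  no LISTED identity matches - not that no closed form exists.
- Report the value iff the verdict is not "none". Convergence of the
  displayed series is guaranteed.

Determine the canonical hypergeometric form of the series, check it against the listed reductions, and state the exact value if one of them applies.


x = -5 here; the reduced form reads 1F2, upper {1}, lower {-1/5, 3/5}, C = 7/12. Verdict: none - at argument -5 the multisets {1} ; {-1/5, 3/5} match no listed identity.

Key observation: from the first term 7/12: the running product (C = 7/12, x = -5) telescopes to a rising factorial.
Step ratio: r(k) = (-5) * (k+1) / [(k-1/5) (k+3/5) (k+1)] - rational in k, leading ratio (-5); with t_0 = 7/12, classification follows.
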